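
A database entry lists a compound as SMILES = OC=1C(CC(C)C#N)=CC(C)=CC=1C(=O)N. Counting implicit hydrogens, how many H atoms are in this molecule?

14

Walk through each heavy atom and fill implicit hydrogens from standard valence (C 4, N 3, O 2, S 2, halogen 1):
  atom 1: O, bond orders sum to 1 (valence 2) → 1 H
  atom 2: C, bond orders sum to 4 (valence 4) → 0 H
  atom 3: C, bond orders sum to 4 (valence 4) → 0 H
  atom 4: C, bond orders sum to 2 (valence 4) → 2 H
  atom 5: C, bond orders sum to 3 (valence 4) → 1 H
  atom 6: C, bond orders sum to 1 (valence 4) → 3 H
  atom 7: C, bond orders sum to 4 (valence 4) → 0 H
  atom 8: N, bond orders sum to 3 (valence 3) → 0 H
  atom 9: C, bond orders sum to 3 (valence 4) → 1 H
  atom 10: C, bond orders sum to 4 (valence 4) → 0 H
  atom 11: C, bond orders sum to 1 (valence 4) → 3 H
  atom 12: C, bond orders sum to 3 (valence 4) → 1 H
  atom 13: C, bond orders sum to 4 (valence 4) → 0 H
  atom 14: C, bond orders sum to 4 (valence 4) → 0 H
  atom 15: O, bond orders sum to 2 (valence 2) → 0 H
  atom 16: N, bond orders sum to 1 (valence 3) → 2 H
Total hydrogens: 14.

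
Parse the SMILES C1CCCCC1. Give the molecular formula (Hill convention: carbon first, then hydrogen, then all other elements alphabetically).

C6H12

Walk through each heavy atom and fill implicit hydrogens from standard valence (C 4, N 3, O 2, S 2, halogen 1):
  atom 1: C, bond orders sum to 2 (valence 4) → 2 H
  atom 2: C, bond orders sum to 2 (valence 4) → 2 H
  atom 3: C, bond orders sum to 2 (valence 4) → 2 H
  atom 4: C, bond orders sum to 2 (valence 4) → 2 H
  atom 5: C, bond orders sum to 2 (valence 4) → 2 H
  atom 6: C, bond orders sum to 2 (valence 4) → 2 H
Totals → C:6, H:12.
In Hill order: C6H12.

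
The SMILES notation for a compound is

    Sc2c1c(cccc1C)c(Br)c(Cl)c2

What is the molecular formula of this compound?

Walk through each heavy atom and fill implicit hydrogens from standard valence (C 4, N 3, O 2, S 2, halogen 1); for lowercase aromatic atoms, an aromatic c carries 1 H when it has two neighbours and 0 H with three, and aromatic n carries 0 H:
  atom 1: S, bond orders sum to 1 (valence 2) → 1 H
  atom 2: aromatic c, 3 neighbours → 0 H
  atom 3: aromatic c, 3 neighbours → 0 H
  atom 4: aromatic c, 3 neighbours → 0 H
  atom 5: aromatic c, 2 neighbours → 1 H
  atom 6: aromatic c, 2 neighbours → 1 H
  atom 7: aromatic c, 2 neighbours → 1 H
  atom 8: aromatic c, 3 neighbours → 0 H
  atom 9: C, bond orders sum to 1 (valence 4) → 3 H
  atom 10: aromatic c, 3 neighbours → 0 H
  atom 11: Br (halogen, monovalent) → 0 H
  atom 12: aromatic c, 3 neighbours → 0 H
  atom 13: Cl (halogen, monovalent) → 0 H
  atom 14: aromatic c, 2 neighbours → 1 H
Totals → C:11, H:8, Br:1, Cl:1, S:1.
In Hill order: C11H8BrClS.

C11H8BrClS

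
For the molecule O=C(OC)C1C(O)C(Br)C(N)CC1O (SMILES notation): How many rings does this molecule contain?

1

In SMILES, each pair of matching ring-closure digits denotes one ring-closing bond; the number of such bonds equals the number of independent rings.
Ring-closure bonds here: 1.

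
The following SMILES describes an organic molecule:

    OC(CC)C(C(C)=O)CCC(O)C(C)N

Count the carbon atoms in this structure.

11

Count every carbon token in the SMILES (each C, including those in ring-closure positions and inside branches).
Carbon count: 11.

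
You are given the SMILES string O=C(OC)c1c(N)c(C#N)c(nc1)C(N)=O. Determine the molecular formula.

Walk through each heavy atom and fill implicit hydrogens from standard valence (C 4, N 3, O 2, S 2, halogen 1); for lowercase aromatic atoms, an aromatic c carries 1 H when it has two neighbours and 0 H with three, and aromatic n carries 0 H:
  atom 1: O, bond orders sum to 2 (valence 2) → 0 H
  atom 2: C, bond orders sum to 4 (valence 4) → 0 H
  atom 3: O, bond orders sum to 2 (valence 2) → 0 H
  atom 4: C, bond orders sum to 1 (valence 4) → 3 H
  atom 5: aromatic c, 3 neighbours → 0 H
  atom 6: aromatic c, 3 neighbours → 0 H
  atom 7: N, bond orders sum to 1 (valence 3) → 2 H
  atom 8: aromatic c, 3 neighbours → 0 H
  atom 9: C, bond orders sum to 4 (valence 4) → 0 H
  atom 10: N, bond orders sum to 3 (valence 3) → 0 H
  atom 11: aromatic c, 3 neighbours → 0 H
  atom 12: aromatic n, 2 neighbours → 0 H
  atom 13: aromatic c, 2 neighbours → 1 H
  atom 14: C, bond orders sum to 4 (valence 4) → 0 H
  atom 15: N, bond orders sum to 1 (valence 3) → 2 H
  atom 16: O, bond orders sum to 2 (valence 2) → 0 H
Totals → C:9, H:8, N:4, O:3.

C9H8N4O3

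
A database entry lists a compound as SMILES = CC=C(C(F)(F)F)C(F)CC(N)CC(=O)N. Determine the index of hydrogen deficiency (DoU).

2

Degree of unsaturation = (number of rings) + (number of π bonds).
Ring closures in the SMILES: 0.
π bonds: 2 double bonds (each 1 DoU) → 2 DoU from unsaturation.
Total DoU = 0 + 2 = 2.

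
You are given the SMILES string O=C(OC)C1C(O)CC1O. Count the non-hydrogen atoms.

Every atom symbol written in the SMILES (organic subset) is one heavy atom; implicit H are not written.
Heavy atoms by element → C:6, O:4.
Total: 10.

10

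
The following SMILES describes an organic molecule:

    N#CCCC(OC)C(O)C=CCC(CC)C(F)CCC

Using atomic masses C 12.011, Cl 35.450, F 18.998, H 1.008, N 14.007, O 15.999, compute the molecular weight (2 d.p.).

First, the molecular formula is C16H28FNO2 (counting implicit H from valence).
  C: 16 × 12.011 = 192.176
  F: 1 × 18.998 = 18.998
  H: 28 × 1.008 = 28.224
  N: 1 × 14.007 = 14.007
  O: 2 × 15.999 = 31.998
Sum: 16×12.011 + 1×18.998 + 28×1.008 + 1×14.007 + 2×15.999 = 285.403 → 285.40 g/mol.

285.40 g/mol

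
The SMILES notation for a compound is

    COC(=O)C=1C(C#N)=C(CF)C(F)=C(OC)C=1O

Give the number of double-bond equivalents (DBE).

7

Degree of unsaturation = (number of rings) + (number of π bonds).
Ring closures in the SMILES: 1.
π bonds: 4 double bonds (each 1 DoU), 1 triple bond (each 2 DoU) → 6 DoU from unsaturation.
Total DoU = 1 + 6 = 7.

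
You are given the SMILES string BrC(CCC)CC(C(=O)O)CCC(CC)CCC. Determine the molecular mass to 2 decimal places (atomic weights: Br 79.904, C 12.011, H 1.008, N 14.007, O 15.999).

321.30 g/mol

First, the molecular formula is C15H29BrO2 (counting implicit H from valence).
  Br: 1 × 79.904 = 79.904
  C: 15 × 12.011 = 180.165
  H: 29 × 1.008 = 29.232
  O: 2 × 15.999 = 31.998
Sum: 1×79.904 + 15×12.011 + 29×1.008 + 2×15.999 = 321.299 → 321.30 g/mol.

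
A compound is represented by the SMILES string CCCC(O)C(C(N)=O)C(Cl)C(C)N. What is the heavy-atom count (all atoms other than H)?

Every atom symbol written in the SMILES (organic subset) is one heavy atom; implicit H are not written.
Heavy atoms by element → C:9, Cl:1, N:2, O:2.
Total: 14.

14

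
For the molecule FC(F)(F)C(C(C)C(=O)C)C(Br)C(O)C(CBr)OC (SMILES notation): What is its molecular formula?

Walk through each heavy atom and fill implicit hydrogens from standard valence (C 4, N 3, O 2, S 2, halogen 1):
  atom 1: F (halogen, monovalent) → 0 H
  atom 2: C, bond orders sum to 4 (valence 4) → 0 H
  atom 3: F (halogen, monovalent) → 0 H
  atom 4: F (halogen, monovalent) → 0 H
  atom 5: C, bond orders sum to 3 (valence 4) → 1 H
  atom 6: C, bond orders sum to 3 (valence 4) → 1 H
  atom 7: C, bond orders sum to 1 (valence 4) → 3 H
  atom 8: C, bond orders sum to 4 (valence 4) → 0 H
  atom 9: O, bond orders sum to 2 (valence 2) → 0 H
  atom 10: C, bond orders sum to 1 (valence 4) → 3 H
  atom 11: C, bond orders sum to 3 (valence 4) → 1 H
  atom 12: Br (halogen, monovalent) → 0 H
  atom 13: C, bond orders sum to 3 (valence 4) → 1 H
  atom 14: O, bond orders sum to 1 (valence 2) → 1 H
  atom 15: C, bond orders sum to 3 (valence 4) → 1 H
  atom 16: C, bond orders sum to 2 (valence 4) → 2 H
  atom 17: Br (halogen, monovalent) → 0 H
  atom 18: O, bond orders sum to 2 (valence 2) → 0 H
  atom 19: C, bond orders sum to 1 (valence 4) → 3 H
Totals → C:11, H:17, Br:2, F:3, O:3.
In Hill order: C11H17Br2F3O3.

C11H17Br2F3O3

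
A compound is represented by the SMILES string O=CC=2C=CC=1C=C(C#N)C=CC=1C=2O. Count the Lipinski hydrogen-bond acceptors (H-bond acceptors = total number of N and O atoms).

3

N atoms: 1; O atoms: 2.
Lipinski HBA = 1 + 2 = 3.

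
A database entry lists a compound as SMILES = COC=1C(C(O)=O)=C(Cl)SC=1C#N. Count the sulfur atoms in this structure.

1

Scan the SMILES for S atoms (remember two-letter symbols like Cl and Br are single atoms).
Sulfur count: 1.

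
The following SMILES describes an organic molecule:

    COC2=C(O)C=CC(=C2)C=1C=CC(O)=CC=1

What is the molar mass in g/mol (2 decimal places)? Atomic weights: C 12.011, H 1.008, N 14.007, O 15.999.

216.24 g/mol

First, the molecular formula is C13H12O3 (counting implicit H from valence).
  C: 13 × 12.011 = 156.143
  H: 12 × 1.008 = 12.096
  O: 3 × 15.999 = 47.997
Sum: 13×12.011 + 12×1.008 + 3×15.999 = 216.236 → 216.24 g/mol.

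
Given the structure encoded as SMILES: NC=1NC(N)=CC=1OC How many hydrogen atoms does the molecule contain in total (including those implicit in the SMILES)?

Walk through each heavy atom and fill implicit hydrogens from standard valence (C 4, N 3, O 2, S 2, halogen 1):
  atom 1: N, bond orders sum to 1 (valence 3) → 2 H
  atom 2: C, bond orders sum to 4 (valence 4) → 0 H
  atom 3: N, bond orders sum to 2 (valence 3) → 1 H
  atom 4: C, bond orders sum to 4 (valence 4) → 0 H
  atom 5: N, bond orders sum to 1 (valence 3) → 2 H
  atom 6: C, bond orders sum to 3 (valence 4) → 1 H
  atom 7: C, bond orders sum to 4 (valence 4) → 0 H
  atom 8: O, bond orders sum to 2 (valence 2) → 0 H
  atom 9: C, bond orders sum to 1 (valence 4) → 3 H
Total hydrogens: 9.

9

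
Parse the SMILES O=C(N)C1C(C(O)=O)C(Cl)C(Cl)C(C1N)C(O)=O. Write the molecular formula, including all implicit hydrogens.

C9H12Cl2N2O5

Walk through each heavy atom and fill implicit hydrogens from standard valence (C 4, N 3, O 2, S 2, halogen 1):
  atom 1: O, bond orders sum to 2 (valence 2) → 0 H
  atom 2: C, bond orders sum to 4 (valence 4) → 0 H
  atom 3: N, bond orders sum to 1 (valence 3) → 2 H
  atom 4: C, bond orders sum to 3 (valence 4) → 1 H
  atom 5: C, bond orders sum to 3 (valence 4) → 1 H
  atom 6: C, bond orders sum to 4 (valence 4) → 0 H
  atom 7: O, bond orders sum to 1 (valence 2) → 1 H
  atom 8: O, bond orders sum to 2 (valence 2) → 0 H
  atom 9: C, bond orders sum to 3 (valence 4) → 1 H
  atom 10: Cl (halogen, monovalent) → 0 H
  atom 11: C, bond orders sum to 3 (valence 4) → 1 H
  atom 12: Cl (halogen, monovalent) → 0 H
  atom 13: C, bond orders sum to 3 (valence 4) → 1 H
  atom 14: C, bond orders sum to 3 (valence 4) → 1 H
  atom 15: N, bond orders sum to 1 (valence 3) → 2 H
  atom 16: C, bond orders sum to 4 (valence 4) → 0 H
  atom 17: O, bond orders sum to 1 (valence 2) → 1 H
  atom 18: O, bond orders sum to 2 (valence 2) → 0 H
Totals → C:9, H:12, Cl:2, N:2, O:5.
In Hill order: C9H12Cl2N2O5.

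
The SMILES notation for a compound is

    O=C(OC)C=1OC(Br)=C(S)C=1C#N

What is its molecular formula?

C7H4BrNO3S

Walk through each heavy atom and fill implicit hydrogens from standard valence (C 4, N 3, O 2, S 2, halogen 1):
  atom 1: O, bond orders sum to 2 (valence 2) → 0 H
  atom 2: C, bond orders sum to 4 (valence 4) → 0 H
  atom 3: O, bond orders sum to 2 (valence 2) → 0 H
  atom 4: C, bond orders sum to 1 (valence 4) → 3 H
  atom 5: C, bond orders sum to 4 (valence 4) → 0 H
  atom 6: O, bond orders sum to 2 (valence 2) → 0 H
  atom 7: C, bond orders sum to 4 (valence 4) → 0 H
  atom 8: Br (halogen, monovalent) → 0 H
  atom 9: C, bond orders sum to 4 (valence 4) → 0 H
  atom 10: S, bond orders sum to 1 (valence 2) → 1 H
  atom 11: C, bond orders sum to 4 (valence 4) → 0 H
  atom 12: C, bond orders sum to 4 (valence 4) → 0 H
  atom 13: N, bond orders sum to 3 (valence 3) → 0 H
Totals → C:7, H:4, Br:1, N:1, O:3, S:1.
In Hill order: C7H4BrNO3S.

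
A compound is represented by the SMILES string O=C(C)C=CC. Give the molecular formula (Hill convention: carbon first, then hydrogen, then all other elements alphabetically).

C5H8O

Walk through each heavy atom and fill implicit hydrogens from standard valence (C 4, N 3, O 2, S 2, halogen 1):
  atom 1: O, bond orders sum to 2 (valence 2) → 0 H
  atom 2: C, bond orders sum to 4 (valence 4) → 0 H
  atom 3: C, bond orders sum to 1 (valence 4) → 3 H
  atom 4: C, bond orders sum to 3 (valence 4) → 1 H
  atom 5: C, bond orders sum to 3 (valence 4) → 1 H
  atom 6: C, bond orders sum to 1 (valence 4) → 3 H
Totals → C:5, H:8, O:1.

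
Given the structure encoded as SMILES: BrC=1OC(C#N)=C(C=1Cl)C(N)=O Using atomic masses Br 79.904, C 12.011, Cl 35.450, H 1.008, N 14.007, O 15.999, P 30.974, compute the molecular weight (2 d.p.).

First, the molecular formula is C6H2BrClN2O2 (counting implicit H from valence).
  Br: 1 × 79.904 = 79.904
  C: 6 × 12.011 = 72.066
  Cl: 1 × 35.450 = 35.450
  H: 2 × 1.008 = 2.016
  N: 2 × 14.007 = 28.014
  O: 2 × 15.999 = 31.998
Sum: 1×79.904 + 6×12.011 + 1×35.450 + 2×1.008 + 2×14.007 + 2×15.999 = 249.448 → 249.45 g/mol.

249.45 g/mol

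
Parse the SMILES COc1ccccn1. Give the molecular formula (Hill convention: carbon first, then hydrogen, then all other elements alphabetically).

Walk through each heavy atom and fill implicit hydrogens from standard valence (C 4, N 3, O 2, S 2, halogen 1); for lowercase aromatic atoms, an aromatic c carries 1 H when it has two neighbours and 0 H with three, and aromatic n carries 0 H:
  atom 1: C, bond orders sum to 1 (valence 4) → 3 H
  atom 2: O, bond orders sum to 2 (valence 2) → 0 H
  atom 3: aromatic c, 3 neighbours → 0 H
  atom 4: aromatic c, 2 neighbours → 1 H
  atom 5: aromatic c, 2 neighbours → 1 H
  atom 6: aromatic c, 2 neighbours → 1 H
  atom 7: aromatic c, 2 neighbours → 1 H
  atom 8: aromatic n, 2 neighbours → 0 H
Totals → C:6, H:7, N:1, O:1.

C6H7NO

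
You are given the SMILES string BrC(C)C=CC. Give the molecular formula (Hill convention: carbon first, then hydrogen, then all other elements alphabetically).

Walk through each heavy atom and fill implicit hydrogens from standard valence (C 4, N 3, O 2, S 2, halogen 1):
  atom 1: Br (halogen, monovalent) → 0 H
  atom 2: C, bond orders sum to 3 (valence 4) → 1 H
  atom 3: C, bond orders sum to 1 (valence 4) → 3 H
  atom 4: C, bond orders sum to 3 (valence 4) → 1 H
  atom 5: C, bond orders sum to 3 (valence 4) → 1 H
  atom 6: C, bond orders sum to 1 (valence 4) → 3 H
Totals → C:5, H:9, Br:1.
In Hill order: C5H9Br.

C5H9Br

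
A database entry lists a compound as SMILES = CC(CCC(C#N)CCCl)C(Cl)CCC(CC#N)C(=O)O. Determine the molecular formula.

C15H22Cl2N2O2

Walk through each heavy atom and fill implicit hydrogens from standard valence (C 4, N 3, O 2, S 2, halogen 1):
  atom 1: C, bond orders sum to 1 (valence 4) → 3 H
  atom 2: C, bond orders sum to 3 (valence 4) → 1 H
  atom 3: C, bond orders sum to 2 (valence 4) → 2 H
  atom 4: C, bond orders sum to 2 (valence 4) → 2 H
  atom 5: C, bond orders sum to 3 (valence 4) → 1 H
  atom 6: C, bond orders sum to 4 (valence 4) → 0 H
  atom 7: N, bond orders sum to 3 (valence 3) → 0 H
  atom 8: C, bond orders sum to 2 (valence 4) → 2 H
  atom 9: C, bond orders sum to 2 (valence 4) → 2 H
  atom 10: Cl (halogen, monovalent) → 0 H
  atom 11: C, bond orders sum to 3 (valence 4) → 1 H
  atom 12: Cl (halogen, monovalent) → 0 H
  atom 13: C, bond orders sum to 2 (valence 4) → 2 H
  atom 14: C, bond orders sum to 2 (valence 4) → 2 H
  atom 15: C, bond orders sum to 3 (valence 4) → 1 H
  atom 16: C, bond orders sum to 2 (valence 4) → 2 H
  atom 17: C, bond orders sum to 4 (valence 4) → 0 H
  atom 18: N, bond orders sum to 3 (valence 3) → 0 H
  atom 19: C, bond orders sum to 4 (valence 4) → 0 H
  atom 20: O, bond orders sum to 2 (valence 2) → 0 H
  atom 21: O, bond orders sum to 1 (valence 2) → 1 H
Totals → C:15, H:22, Cl:2, N:2, O:2.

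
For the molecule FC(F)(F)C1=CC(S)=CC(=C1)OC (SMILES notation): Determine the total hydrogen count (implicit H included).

7

Walk through each heavy atom and fill implicit hydrogens from standard valence (C 4, N 3, O 2, S 2, halogen 1):
  atom 1: F (halogen, monovalent) → 0 H
  atom 2: C, bond orders sum to 4 (valence 4) → 0 H
  atom 3: F (halogen, monovalent) → 0 H
  atom 4: F (halogen, monovalent) → 0 H
  atom 5: C, bond orders sum to 4 (valence 4) → 0 H
  atom 6: C, bond orders sum to 3 (valence 4) → 1 H
  atom 7: C, bond orders sum to 4 (valence 4) → 0 H
  atom 8: S, bond orders sum to 1 (valence 2) → 1 H
  atom 9: C, bond orders sum to 3 (valence 4) → 1 H
  atom 10: C, bond orders sum to 4 (valence 4) → 0 H
  atom 11: C, bond orders sum to 3 (valence 4) → 1 H
  atom 12: O, bond orders sum to 2 (valence 2) → 0 H
  atom 13: C, bond orders sum to 1 (valence 4) → 3 H
Total hydrogens: 7.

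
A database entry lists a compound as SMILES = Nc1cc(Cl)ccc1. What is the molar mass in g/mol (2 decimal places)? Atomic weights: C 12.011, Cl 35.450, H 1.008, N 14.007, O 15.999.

First, the molecular formula is C6H6ClN (counting implicit H from valence).
  C: 6 × 12.011 = 72.066
  Cl: 1 × 35.450 = 35.450
  H: 6 × 1.008 = 6.048
  N: 1 × 14.007 = 14.007
Sum: 6×12.011 + 1×35.450 + 6×1.008 + 1×14.007 = 127.571 → 127.57 g/mol.

127.57 g/mol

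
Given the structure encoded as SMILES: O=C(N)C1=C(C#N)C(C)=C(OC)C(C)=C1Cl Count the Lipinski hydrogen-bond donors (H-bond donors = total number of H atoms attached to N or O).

2

Donors: find every N or O and count the H atoms it carries.
  atom 1 (O): bond orders sum to 2 → 0 H
  atom 3 (N): bond orders sum to 1 → 2 H
  atom 7 (N): bond orders sum to 3 → 0 H
  atom 11 (O): bond orders sum to 2 → 0 H
Lipinski HBD = 2.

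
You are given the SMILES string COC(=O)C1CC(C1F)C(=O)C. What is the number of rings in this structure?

In SMILES, each pair of matching ring-closure digits denotes one ring-closing bond; the number of such bonds equals the number of independent rings.
Ring-closure bonds here: 1.

1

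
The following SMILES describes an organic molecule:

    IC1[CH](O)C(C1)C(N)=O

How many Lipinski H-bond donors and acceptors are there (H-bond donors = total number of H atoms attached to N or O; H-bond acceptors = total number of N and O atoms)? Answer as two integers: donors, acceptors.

3, 3

Donors: find every N or O and count the H atoms it carries.
  atom 4 (O): bond orders sum to 1 → 1 H
  atom 8 (N): bond orders sum to 1 → 2 H
  atom 9 (O): bond orders sum to 2 → 0 H
Lipinski HBD = 3.
Acceptors: N atoms = 1, O atoms = 2 → HBA = 3.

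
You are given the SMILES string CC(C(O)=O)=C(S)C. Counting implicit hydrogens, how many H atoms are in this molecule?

8

Walk through each heavy atom and fill implicit hydrogens from standard valence (C 4, N 3, O 2, S 2, halogen 1):
  atom 1: C, bond orders sum to 1 (valence 4) → 3 H
  atom 2: C, bond orders sum to 4 (valence 4) → 0 H
  atom 3: C, bond orders sum to 4 (valence 4) → 0 H
  atom 4: O, bond orders sum to 1 (valence 2) → 1 H
  atom 5: O, bond orders sum to 2 (valence 2) → 0 H
  atom 6: C, bond orders sum to 4 (valence 4) → 0 H
  atom 7: S, bond orders sum to 1 (valence 2) → 1 H
  atom 8: C, bond orders sum to 1 (valence 4) → 3 H
Total hydrogens: 8.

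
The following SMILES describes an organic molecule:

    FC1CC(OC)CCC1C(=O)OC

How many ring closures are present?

1

In SMILES, each pair of matching ring-closure digits denotes one ring-closing bond; the number of such bonds equals the number of independent rings.
Ring-closure bonds here: 1.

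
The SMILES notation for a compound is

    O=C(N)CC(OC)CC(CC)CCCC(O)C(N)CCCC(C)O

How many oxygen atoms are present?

Scan the SMILES for O atoms (remember two-letter symbols like Cl and Br are single atoms).
Oxygen count: 4.

4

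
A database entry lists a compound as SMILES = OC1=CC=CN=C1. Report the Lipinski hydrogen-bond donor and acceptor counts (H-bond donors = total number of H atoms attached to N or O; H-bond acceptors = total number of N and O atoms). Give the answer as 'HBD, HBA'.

1, 2

Donors: find every N or O and count the H atoms it carries.
  atom 1 (O): bond orders sum to 1 → 1 H
  atom 6 (N): bond orders sum to 3 → 0 H
Lipinski HBD = 1.
Acceptors: N atoms = 1, O atoms = 1 → HBA = 2.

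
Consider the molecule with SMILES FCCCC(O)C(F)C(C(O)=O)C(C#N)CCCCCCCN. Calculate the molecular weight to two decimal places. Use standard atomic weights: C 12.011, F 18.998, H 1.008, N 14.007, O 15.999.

First, the molecular formula is C16H28F2N2O3 (counting implicit H from valence).
  C: 16 × 12.011 = 192.176
  F: 2 × 18.998 = 37.996
  H: 28 × 1.008 = 28.224
  N: 2 × 14.007 = 28.014
  O: 3 × 15.999 = 47.997
Sum: 16×12.011 + 2×18.998 + 28×1.008 + 2×14.007 + 3×15.999 = 334.407 → 334.41 g/mol.

334.41 g/mol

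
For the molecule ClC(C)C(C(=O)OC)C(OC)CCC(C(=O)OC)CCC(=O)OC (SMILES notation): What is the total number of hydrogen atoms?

27

Walk through each heavy atom and fill implicit hydrogens from standard valence (C 4, N 3, O 2, S 2, halogen 1):
  atom 1: Cl (halogen, monovalent) → 0 H
  atom 2: C, bond orders sum to 3 (valence 4) → 1 H
  atom 3: C, bond orders sum to 1 (valence 4) → 3 H
  atom 4: C, bond orders sum to 3 (valence 4) → 1 H
  atom 5: C, bond orders sum to 4 (valence 4) → 0 H
  atom 6: O, bond orders sum to 2 (valence 2) → 0 H
  atom 7: O, bond orders sum to 2 (valence 2) → 0 H
  atom 8: C, bond orders sum to 1 (valence 4) → 3 H
  atom 9: C, bond orders sum to 3 (valence 4) → 1 H
  atom 10: O, bond orders sum to 2 (valence 2) → 0 H
  atom 11: C, bond orders sum to 1 (valence 4) → 3 H
  atom 12: C, bond orders sum to 2 (valence 4) → 2 H
  atom 13: C, bond orders sum to 2 (valence 4) → 2 H
  atom 14: C, bond orders sum to 3 (valence 4) → 1 H
  atom 15: C, bond orders sum to 4 (valence 4) → 0 H
  atom 16: O, bond orders sum to 2 (valence 2) → 0 H
  atom 17: O, bond orders sum to 2 (valence 2) → 0 H
  atom 18: C, bond orders sum to 1 (valence 4) → 3 H
  atom 19: C, bond orders sum to 2 (valence 4) → 2 H
  atom 20: C, bond orders sum to 2 (valence 4) → 2 H
  atom 21: C, bond orders sum to 4 (valence 4) → 0 H
  atom 22: O, bond orders sum to 2 (valence 2) → 0 H
  atom 23: O, bond orders sum to 2 (valence 2) → 0 H
  atom 24: C, bond orders sum to 1 (valence 4) → 3 H
Total hydrogens: 27.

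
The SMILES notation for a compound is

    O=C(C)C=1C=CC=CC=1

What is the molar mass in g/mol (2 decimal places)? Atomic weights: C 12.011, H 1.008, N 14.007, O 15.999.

120.15 g/mol

First, the molecular formula is C8H8O (counting implicit H from valence).
  C: 8 × 12.011 = 96.088
  H: 8 × 1.008 = 8.064
  O: 1 × 15.999 = 15.999
Sum: 8×12.011 + 8×1.008 + 1×15.999 = 120.151 → 120.15 g/mol.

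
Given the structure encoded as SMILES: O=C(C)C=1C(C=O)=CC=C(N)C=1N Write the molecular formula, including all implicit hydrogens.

C9H10N2O2

Walk through each heavy atom and fill implicit hydrogens from standard valence (C 4, N 3, O 2, S 2, halogen 1):
  atom 1: O, bond orders sum to 2 (valence 2) → 0 H
  atom 2: C, bond orders sum to 4 (valence 4) → 0 H
  atom 3: C, bond orders sum to 1 (valence 4) → 3 H
  atom 4: C, bond orders sum to 4 (valence 4) → 0 H
  atom 5: C, bond orders sum to 4 (valence 4) → 0 H
  atom 6: C, bond orders sum to 3 (valence 4) → 1 H
  atom 7: O, bond orders sum to 2 (valence 2) → 0 H
  atom 8: C, bond orders sum to 3 (valence 4) → 1 H
  atom 9: C, bond orders sum to 3 (valence 4) → 1 H
  atom 10: C, bond orders sum to 4 (valence 4) → 0 H
  atom 11: N, bond orders sum to 1 (valence 3) → 2 H
  atom 12: C, bond orders sum to 4 (valence 4) → 0 H
  atom 13: N, bond orders sum to 1 (valence 3) → 2 H
Totals → C:9, H:10, N:2, O:2.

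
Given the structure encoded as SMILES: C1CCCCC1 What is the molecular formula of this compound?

Walk through each heavy atom and fill implicit hydrogens from standard valence (C 4, N 3, O 2, S 2, halogen 1):
  atom 1: C, bond orders sum to 2 (valence 4) → 2 H
  atom 2: C, bond orders sum to 2 (valence 4) → 2 H
  atom 3: C, bond orders sum to 2 (valence 4) → 2 H
  atom 4: C, bond orders sum to 2 (valence 4) → 2 H
  atom 5: C, bond orders sum to 2 (valence 4) → 2 H
  atom 6: C, bond orders sum to 2 (valence 4) → 2 H
Totals → C:6, H:12.
In Hill order: C6H12.

C6H12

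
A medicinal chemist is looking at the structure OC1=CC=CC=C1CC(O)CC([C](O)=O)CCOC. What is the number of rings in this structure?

1

In SMILES, each pair of matching ring-closure digits denotes one ring-closing bond; the number of such bonds equals the number of independent rings.
Ring-closure bonds here: 1.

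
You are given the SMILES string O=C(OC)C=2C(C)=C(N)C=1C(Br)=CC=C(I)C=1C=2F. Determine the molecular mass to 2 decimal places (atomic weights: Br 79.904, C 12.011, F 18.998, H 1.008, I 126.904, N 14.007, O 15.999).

First, the molecular formula is C13H10BrFINO2 (counting implicit H from valence).
  Br: 1 × 79.904 = 79.904
  C: 13 × 12.011 = 156.143
  F: 1 × 18.998 = 18.998
  H: 10 × 1.008 = 10.080
  I: 1 × 126.904 = 126.904
  N: 1 × 14.007 = 14.007
  O: 2 × 15.999 = 31.998
Sum: 1×79.904 + 13×12.011 + 1×18.998 + 10×1.008 + 1×126.904 + 1×14.007 + 2×15.999 = 438.034 → 438.03 g/mol.

438.03 g/mol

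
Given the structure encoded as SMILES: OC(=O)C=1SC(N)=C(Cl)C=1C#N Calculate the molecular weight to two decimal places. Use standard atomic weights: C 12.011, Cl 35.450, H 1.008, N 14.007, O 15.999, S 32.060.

202.61 g/mol

First, the molecular formula is C6H3ClN2O2S (counting implicit H from valence).
  C: 6 × 12.011 = 72.066
  Cl: 1 × 35.450 = 35.450
  H: 3 × 1.008 = 3.024
  N: 2 × 14.007 = 28.014
  O: 2 × 15.999 = 31.998
  S: 1 × 32.060 = 32.060
Sum: 6×12.011 + 1×35.450 + 3×1.008 + 2×14.007 + 2×15.999 + 1×32.060 = 202.612 → 202.61 g/mol.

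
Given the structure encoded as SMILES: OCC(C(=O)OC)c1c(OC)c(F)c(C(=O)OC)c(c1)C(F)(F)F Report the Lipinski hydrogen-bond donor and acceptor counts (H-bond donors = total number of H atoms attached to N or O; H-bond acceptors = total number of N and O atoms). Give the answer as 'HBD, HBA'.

1, 6

Donors: find every N or O and count the H atoms it carries.
  atom 1 (O): bond orders sum to 1 → 1 H
  atom 5 (O): bond orders sum to 2 → 0 H
  atom 6 (O): bond orders sum to 2 → 0 H
  atom 10 (O): bond orders sum to 2 → 0 H
  atom 16 (O): bond orders sum to 2 → 0 H
  atom 17 (O): bond orders sum to 2 → 0 H
Lipinski HBD = 1.
Acceptors: N atoms = 0, O atoms = 6 → HBA = 6.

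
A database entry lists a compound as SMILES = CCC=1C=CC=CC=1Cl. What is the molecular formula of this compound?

Walk through each heavy atom and fill implicit hydrogens from standard valence (C 4, N 3, O 2, S 2, halogen 1):
  atom 1: C, bond orders sum to 1 (valence 4) → 3 H
  atom 2: C, bond orders sum to 2 (valence 4) → 2 H
  atom 3: C, bond orders sum to 4 (valence 4) → 0 H
  atom 4: C, bond orders sum to 3 (valence 4) → 1 H
  atom 5: C, bond orders sum to 3 (valence 4) → 1 H
  atom 6: C, bond orders sum to 3 (valence 4) → 1 H
  atom 7: C, bond orders sum to 3 (valence 4) → 1 H
  atom 8: C, bond orders sum to 4 (valence 4) → 0 H
  atom 9: Cl (halogen, monovalent) → 0 H
Totals → C:8, H:9, Cl:1.
In Hill order: C8H9Cl.

C8H9Cl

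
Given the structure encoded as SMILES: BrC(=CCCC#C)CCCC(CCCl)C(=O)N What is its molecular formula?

Walk through each heavy atom and fill implicit hydrogens from standard valence (C 4, N 3, O 2, S 2, halogen 1):
  atom 1: Br (halogen, monovalent) → 0 H
  atom 2: C, bond orders sum to 4 (valence 4) → 0 H
  atom 3: C, bond orders sum to 3 (valence 4) → 1 H
  atom 4: C, bond orders sum to 2 (valence 4) → 2 H
  atom 5: C, bond orders sum to 2 (valence 4) → 2 H
  atom 6: C, bond orders sum to 4 (valence 4) → 0 H
  atom 7: C, bond orders sum to 3 (valence 4) → 1 H
  atom 8: C, bond orders sum to 2 (valence 4) → 2 H
  atom 9: C, bond orders sum to 2 (valence 4) → 2 H
  atom 10: C, bond orders sum to 2 (valence 4) → 2 H
  atom 11: C, bond orders sum to 3 (valence 4) → 1 H
  atom 12: C, bond orders sum to 2 (valence 4) → 2 H
  atom 13: C, bond orders sum to 2 (valence 4) → 2 H
  atom 14: Cl (halogen, monovalent) → 0 H
  atom 15: C, bond orders sum to 4 (valence 4) → 0 H
  atom 16: O, bond orders sum to 2 (valence 2) → 0 H
  atom 17: N, bond orders sum to 1 (valence 3) → 2 H
Totals → C:13, H:19, Br:1, Cl:1, N:1, O:1.

C13H19BrClNO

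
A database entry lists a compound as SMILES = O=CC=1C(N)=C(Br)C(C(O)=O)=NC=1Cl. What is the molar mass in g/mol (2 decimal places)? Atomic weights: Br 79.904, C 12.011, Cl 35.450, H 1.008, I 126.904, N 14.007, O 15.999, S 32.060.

279.47 g/mol

First, the molecular formula is C7H4BrClN2O3 (counting implicit H from valence).
  Br: 1 × 79.904 = 79.904
  C: 7 × 12.011 = 84.077
  Cl: 1 × 35.450 = 35.450
  H: 4 × 1.008 = 4.032
  N: 2 × 14.007 = 28.014
  O: 3 × 15.999 = 47.997
Sum: 1×79.904 + 7×12.011 + 1×35.450 + 4×1.008 + 2×14.007 + 3×15.999 = 279.474 → 279.47 g/mol.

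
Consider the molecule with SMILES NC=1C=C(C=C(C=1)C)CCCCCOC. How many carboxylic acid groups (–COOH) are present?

0

Scan the SMILES for the carboxylic acid motif — none present.
Groups that are present: 1 ether, 1 primary amine.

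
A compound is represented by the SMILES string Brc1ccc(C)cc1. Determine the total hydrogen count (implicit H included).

Walk through each heavy atom and fill implicit hydrogens from standard valence (C 4, N 3, O 2, S 2, halogen 1); for lowercase aromatic atoms, an aromatic c carries 1 H when it has two neighbours and 0 H with three, and aromatic n carries 0 H:
  atom 1: Br (halogen, monovalent) → 0 H
  atom 2: aromatic c, 3 neighbours → 0 H
  atom 3: aromatic c, 2 neighbours → 1 H
  atom 4: aromatic c, 2 neighbours → 1 H
  atom 5: aromatic c, 3 neighbours → 0 H
  atom 6: C, bond orders sum to 1 (valence 4) → 3 H
  atom 7: aromatic c, 2 neighbours → 1 H
  atom 8: aromatic c, 2 neighbours → 1 H
Total hydrogens: 7.

7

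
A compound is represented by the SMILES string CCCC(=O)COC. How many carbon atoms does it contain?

6

Count every carbon token in the SMILES (each C, including those in ring-closure positions and inside branches).
Carbon count: 6.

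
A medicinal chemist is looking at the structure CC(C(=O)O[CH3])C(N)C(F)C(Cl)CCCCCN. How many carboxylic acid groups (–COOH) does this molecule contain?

0

Scan the SMILES for the carboxylic acid motif — none present.
Groups that are present: 1 ester, 2 primary amine.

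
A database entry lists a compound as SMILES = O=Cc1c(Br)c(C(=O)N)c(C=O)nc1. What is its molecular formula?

Walk through each heavy atom and fill implicit hydrogens from standard valence (C 4, N 3, O 2, S 2, halogen 1); for lowercase aromatic atoms, an aromatic c carries 1 H when it has two neighbours and 0 H with three, and aromatic n carries 0 H:
  atom 1: O, bond orders sum to 2 (valence 2) → 0 H
  atom 2: C, bond orders sum to 3 (valence 4) → 1 H
  atom 3: aromatic c, 3 neighbours → 0 H
  atom 4: aromatic c, 3 neighbours → 0 H
  atom 5: Br (halogen, monovalent) → 0 H
  atom 6: aromatic c, 3 neighbours → 0 H
  atom 7: C, bond orders sum to 4 (valence 4) → 0 H
  atom 8: O, bond orders sum to 2 (valence 2) → 0 H
  atom 9: N, bond orders sum to 1 (valence 3) → 2 H
  atom 10: aromatic c, 3 neighbours → 0 H
  atom 11: C, bond orders sum to 3 (valence 4) → 1 H
  atom 12: O, bond orders sum to 2 (valence 2) → 0 H
  atom 13: aromatic n, 2 neighbours → 0 H
  atom 14: aromatic c, 2 neighbours → 1 H
Totals → C:8, H:5, Br:1, N:2, O:3.

C8H5BrN2O3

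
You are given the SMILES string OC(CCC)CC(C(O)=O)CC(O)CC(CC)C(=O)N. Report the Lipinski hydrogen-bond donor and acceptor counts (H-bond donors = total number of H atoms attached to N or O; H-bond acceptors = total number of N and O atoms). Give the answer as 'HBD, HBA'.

5, 6

Donors: find every N or O and count the H atoms it carries.
  atom 1 (O): bond orders sum to 1 → 1 H
  atom 9 (O): bond orders sum to 1 → 1 H
  atom 10 (O): bond orders sum to 2 → 0 H
  atom 13 (O): bond orders sum to 1 → 1 H
  atom 19 (O): bond orders sum to 2 → 0 H
  atom 20 (N): bond orders sum to 1 → 2 H
Lipinski HBD = 5.
Acceptors: N atoms = 1, O atoms = 5 → HBA = 6.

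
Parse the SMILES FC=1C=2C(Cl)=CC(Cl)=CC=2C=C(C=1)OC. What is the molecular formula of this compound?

C11H7Cl2FO

Walk through each heavy atom and fill implicit hydrogens from standard valence (C 4, N 3, O 2, S 2, halogen 1):
  atom 1: F (halogen, monovalent) → 0 H
  atom 2: C, bond orders sum to 4 (valence 4) → 0 H
  atom 3: C, bond orders sum to 4 (valence 4) → 0 H
  atom 4: C, bond orders sum to 4 (valence 4) → 0 H
  atom 5: Cl (halogen, monovalent) → 0 H
  atom 6: C, bond orders sum to 3 (valence 4) → 1 H
  atom 7: C, bond orders sum to 4 (valence 4) → 0 H
  atom 8: Cl (halogen, monovalent) → 0 H
  atom 9: C, bond orders sum to 3 (valence 4) → 1 H
  atom 10: C, bond orders sum to 4 (valence 4) → 0 H
  atom 11: C, bond orders sum to 3 (valence 4) → 1 H
  atom 12: C, bond orders sum to 4 (valence 4) → 0 H
  atom 13: C, bond orders sum to 3 (valence 4) → 1 H
  atom 14: O, bond orders sum to 2 (valence 2) → 0 H
  atom 15: C, bond orders sum to 1 (valence 4) → 3 H
Totals → C:11, H:7, Cl:2, F:1, O:1.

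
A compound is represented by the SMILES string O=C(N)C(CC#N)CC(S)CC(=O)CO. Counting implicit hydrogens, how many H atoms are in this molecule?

Walk through each heavy atom and fill implicit hydrogens from standard valence (C 4, N 3, O 2, S 2, halogen 1):
  atom 1: O, bond orders sum to 2 (valence 2) → 0 H
  atom 2: C, bond orders sum to 4 (valence 4) → 0 H
  atom 3: N, bond orders sum to 1 (valence 3) → 2 H
  atom 4: C, bond orders sum to 3 (valence 4) → 1 H
  atom 5: C, bond orders sum to 2 (valence 4) → 2 H
  atom 6: C, bond orders sum to 4 (valence 4) → 0 H
  atom 7: N, bond orders sum to 3 (valence 3) → 0 H
  atom 8: C, bond orders sum to 2 (valence 4) → 2 H
  atom 9: C, bond orders sum to 3 (valence 4) → 1 H
  atom 10: S, bond orders sum to 1 (valence 2) → 1 H
  atom 11: C, bond orders sum to 2 (valence 4) → 2 H
  atom 12: C, bond orders sum to 4 (valence 4) → 0 H
  atom 13: O, bond orders sum to 2 (valence 2) → 0 H
  atom 14: C, bond orders sum to 2 (valence 4) → 2 H
  atom 15: O, bond orders sum to 1 (valence 2) → 1 H
Total hydrogens: 14.

14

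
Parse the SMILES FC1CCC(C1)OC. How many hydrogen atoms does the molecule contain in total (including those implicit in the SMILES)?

11

Walk through each heavy atom and fill implicit hydrogens from standard valence (C 4, N 3, O 2, S 2, halogen 1):
  atom 1: F (halogen, monovalent) → 0 H
  atom 2: C, bond orders sum to 3 (valence 4) → 1 H
  atom 3: C, bond orders sum to 2 (valence 4) → 2 H
  atom 4: C, bond orders sum to 2 (valence 4) → 2 H
  atom 5: C, bond orders sum to 3 (valence 4) → 1 H
  atom 6: C, bond orders sum to 2 (valence 4) → 2 H
  atom 7: O, bond orders sum to 2 (valence 2) → 0 H
  atom 8: C, bond orders sum to 1 (valence 4) → 3 H
Total hydrogens: 11.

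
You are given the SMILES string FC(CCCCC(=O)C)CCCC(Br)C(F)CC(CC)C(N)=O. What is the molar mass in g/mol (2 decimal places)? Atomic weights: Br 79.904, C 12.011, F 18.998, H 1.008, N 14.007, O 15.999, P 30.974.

First, the molecular formula is C17H30BrF2NO2 (counting implicit H from valence).
  Br: 1 × 79.904 = 79.904
  C: 17 × 12.011 = 204.187
  F: 2 × 18.998 = 37.996
  H: 30 × 1.008 = 30.240
  N: 1 × 14.007 = 14.007
  O: 2 × 15.999 = 31.998
Sum: 1×79.904 + 17×12.011 + 2×18.998 + 30×1.008 + 1×14.007 + 2×15.999 = 398.332 → 398.33 g/mol.

398.33 g/mol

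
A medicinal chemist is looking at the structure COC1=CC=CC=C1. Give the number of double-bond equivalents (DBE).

4

Molecular formula: C7H8O.
DoU = (2C + 2 + N − H − X) / 2, where X is the halogen count and O/S are ignored.
    = (2·7 + 2 + 0 − 8 − 0) / 2 = 8 / 2 = 4.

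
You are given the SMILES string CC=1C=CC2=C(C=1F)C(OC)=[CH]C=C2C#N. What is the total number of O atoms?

1

Scan the SMILES for O atoms (remember two-letter symbols like Cl and Br are single atoms).
Oxygen count: 1.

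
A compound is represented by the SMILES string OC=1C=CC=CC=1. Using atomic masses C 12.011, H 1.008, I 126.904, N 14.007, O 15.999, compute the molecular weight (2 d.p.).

First, the molecular formula is C6H6O (counting implicit H from valence).
  C: 6 × 12.011 = 72.066
  H: 6 × 1.008 = 6.048
  O: 1 × 15.999 = 15.999
Sum: 6×12.011 + 6×1.008 + 1×15.999 = 94.113 → 94.11 g/mol.

94.11 g/mol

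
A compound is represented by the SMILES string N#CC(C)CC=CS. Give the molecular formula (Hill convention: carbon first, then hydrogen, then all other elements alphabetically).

C6H9NS

Walk through each heavy atom and fill implicit hydrogens from standard valence (C 4, N 3, O 2, S 2, halogen 1):
  atom 1: N, bond orders sum to 3 (valence 3) → 0 H
  atom 2: C, bond orders sum to 4 (valence 4) → 0 H
  atom 3: C, bond orders sum to 3 (valence 4) → 1 H
  atom 4: C, bond orders sum to 1 (valence 4) → 3 H
  atom 5: C, bond orders sum to 2 (valence 4) → 2 H
  atom 6: C, bond orders sum to 3 (valence 4) → 1 H
  atom 7: C, bond orders sum to 3 (valence 4) → 1 H
  atom 8: S, bond orders sum to 1 (valence 2) → 1 H
Totals → C:6, H:9, N:1, S:1.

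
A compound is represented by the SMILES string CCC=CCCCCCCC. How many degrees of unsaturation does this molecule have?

1

Degree of unsaturation = (number of rings) + (number of π bonds).
Ring closures in the SMILES: 0.
π bonds: 1 double bond (each 1 DoU) → 1 DoU from unsaturation.
Total DoU = 0 + 1 = 1.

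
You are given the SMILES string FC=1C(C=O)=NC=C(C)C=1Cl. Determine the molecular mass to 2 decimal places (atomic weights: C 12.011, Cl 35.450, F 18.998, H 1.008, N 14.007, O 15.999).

First, the molecular formula is C7H5ClFNO (counting implicit H from valence).
  C: 7 × 12.011 = 84.077
  Cl: 1 × 35.450 = 35.450
  F: 1 × 18.998 = 18.998
  H: 5 × 1.008 = 5.040
  N: 1 × 14.007 = 14.007
  O: 1 × 15.999 = 15.999
Sum: 7×12.011 + 1×35.450 + 1×18.998 + 5×1.008 + 1×14.007 + 1×15.999 = 173.571 → 173.57 g/mol.

173.57 g/mol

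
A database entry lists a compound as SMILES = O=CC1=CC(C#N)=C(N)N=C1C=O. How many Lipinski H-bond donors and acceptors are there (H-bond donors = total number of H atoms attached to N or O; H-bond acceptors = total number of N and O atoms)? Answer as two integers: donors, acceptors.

Donors: find every N or O and count the H atoms it carries.
  atom 1 (O): bond orders sum to 2 → 0 H
  atom 7 (N): bond orders sum to 3 → 0 H
  atom 9 (N): bond orders sum to 1 → 2 H
  atom 10 (N): bond orders sum to 3 → 0 H
  atom 13 (O): bond orders sum to 2 → 0 H
Lipinski HBD = 2.
Acceptors: N atoms = 3, O atoms = 2 → HBA = 5.

2, 5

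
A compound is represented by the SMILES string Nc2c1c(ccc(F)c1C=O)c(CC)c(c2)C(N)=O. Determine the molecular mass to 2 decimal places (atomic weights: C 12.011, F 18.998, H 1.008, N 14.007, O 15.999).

First, the molecular formula is C14H13FN2O2 (counting implicit H from valence).
  C: 14 × 12.011 = 168.154
  F: 1 × 18.998 = 18.998
  H: 13 × 1.008 = 13.104
  N: 2 × 14.007 = 28.014
  O: 2 × 15.999 = 31.998
Sum: 14×12.011 + 1×18.998 + 13×1.008 + 2×14.007 + 2×15.999 = 260.268 → 260.27 g/mol.

260.27 g/mol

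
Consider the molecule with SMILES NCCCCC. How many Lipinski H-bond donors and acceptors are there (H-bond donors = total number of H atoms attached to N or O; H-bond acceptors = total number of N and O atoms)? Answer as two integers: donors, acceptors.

2, 1

Donors: find every N or O and count the H atoms it carries.
  atom 1 (N): bond orders sum to 1 → 2 H
Lipinski HBD = 2.
Acceptors: N atoms = 1, O atoms = 0 → HBA = 1.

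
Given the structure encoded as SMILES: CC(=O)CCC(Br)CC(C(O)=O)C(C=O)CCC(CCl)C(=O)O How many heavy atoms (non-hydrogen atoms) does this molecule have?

23

Every atom symbol written in the SMILES (organic subset) is one heavy atom; implicit H are not written.
Heavy atoms by element → Br:1, C:15, Cl:1, O:6.
Total: 23.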